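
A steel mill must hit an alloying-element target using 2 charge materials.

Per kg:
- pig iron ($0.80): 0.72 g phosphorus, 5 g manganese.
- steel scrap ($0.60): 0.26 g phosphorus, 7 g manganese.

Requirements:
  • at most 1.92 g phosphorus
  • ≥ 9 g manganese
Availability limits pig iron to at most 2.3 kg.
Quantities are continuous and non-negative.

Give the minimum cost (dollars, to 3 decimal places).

$0.771

This is a linear program. Let x1 = kg of pig iron, x2 = kg of steel scrap.
Minimize 0.8x1 + 0.6x2 with:
  0.72x1 + 0.26x2 ≤ 1.92   (phosphorus)
  5x1 + 7x2 ≥ 9   (manganese)
  x1 ≤ 2.3
  x1, x2 ≥ 0.
At the optimum only steel scrap is positive (pig iron = 0). There the manganese constraint is tight.
So steel scrap = 1.2857 kg.
Hence cost = 0.6·1.2857 = $0.77142.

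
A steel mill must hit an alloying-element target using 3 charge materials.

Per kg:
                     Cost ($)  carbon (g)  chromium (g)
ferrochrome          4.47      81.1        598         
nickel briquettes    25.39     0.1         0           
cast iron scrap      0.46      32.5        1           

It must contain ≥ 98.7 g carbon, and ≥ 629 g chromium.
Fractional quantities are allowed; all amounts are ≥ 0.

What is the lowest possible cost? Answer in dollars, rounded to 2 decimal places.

Set it up as a linear program. Let x1 = kg of ferrochrome, x2 = kg of nickel briquettes, x3 = kg of cast iron scrap.
min 4.47x1 + 25.39x2 + 0.46x3 with:
  81.1x1 + 0.1x2 + 32.5x3 ≥ 98.7   (carbon)
  598x1 + 1x3 ≥ 629   (chromium)
  x1, x2, x3 ≥ 0.
The optimal basis is {ferrochrome, cast iron scrap}; nickel briquettes drops out. There the carbon and chromium constraints are tight.
That vertex is x1 = 1.051, x3 = 0.4139.
Hence cost = 4.47·1.051 + 0.46·0.4139 = $4.8884.

$4.89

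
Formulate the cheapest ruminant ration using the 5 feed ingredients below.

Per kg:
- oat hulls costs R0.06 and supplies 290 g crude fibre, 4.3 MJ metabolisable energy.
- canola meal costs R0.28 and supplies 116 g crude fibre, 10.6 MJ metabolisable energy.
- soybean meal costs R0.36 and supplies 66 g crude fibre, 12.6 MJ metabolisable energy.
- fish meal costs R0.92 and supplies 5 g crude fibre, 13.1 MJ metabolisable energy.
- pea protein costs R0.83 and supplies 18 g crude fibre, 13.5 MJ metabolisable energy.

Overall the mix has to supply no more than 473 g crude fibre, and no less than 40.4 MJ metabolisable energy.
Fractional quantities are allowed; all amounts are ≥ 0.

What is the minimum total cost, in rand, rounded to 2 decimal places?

Treat it as an LP. Let x1 = kg of oat hulls, x2 = kg of canola meal, x3 = kg of soybean meal, x4 = kg of fish meal, x5 = kg of pea protein.
min 0.06x1 + 0.28x2 + 0.36x3 + 0.92x4 + 0.83x5 subject to:
  290x1 + 116x2 + 66x3 + 5x4 + 18x5 ≤ 473   (crude fibre)
  4.3x1 + 10.6x2 + 12.6x3 + 13.1x4 + 13.5x5 ≥ 40.4   (metabolisable energy)
  x1, x2, x3, x4, x5 ≥ 0.
The cheapest feasible vertex uses only oat hulls, canola meal; soybean meal, fish meal, pea protein are not used. Binding constraints: crude fibre and metabolisable energy.
Optimal quantities: oat hulls = 0.1271 kg, canola meal = 3.76 kg.
Total cost: 0.06·0.1271 + 0.28·3.76 = 1.0604.

R1.06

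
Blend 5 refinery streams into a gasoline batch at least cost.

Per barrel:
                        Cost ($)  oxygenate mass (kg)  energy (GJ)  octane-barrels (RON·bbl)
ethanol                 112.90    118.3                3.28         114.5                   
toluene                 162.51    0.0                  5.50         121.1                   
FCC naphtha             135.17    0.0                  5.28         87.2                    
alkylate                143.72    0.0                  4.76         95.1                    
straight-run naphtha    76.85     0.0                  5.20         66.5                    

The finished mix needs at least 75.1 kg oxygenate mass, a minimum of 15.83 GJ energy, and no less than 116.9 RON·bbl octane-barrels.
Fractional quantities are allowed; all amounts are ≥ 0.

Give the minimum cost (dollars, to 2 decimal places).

Set it up as a linear program. Let x1 = barrels of ethanol, x2 = barrels of toluene, x3 = barrels of FCC naphtha, x4 = barrels of alkylate, x5 = barrels of straight-run naphtha.
Minimise 112.9x1 + 162.51x2 + 135.17x3 + 143.72x4 + 76.85x5 with:
  118.3x1 ≥ 75.1   (oxygenate mass)
  3.28x1 + 5.5x2 + 5.28x3 + 4.76x4 + 5.2x5 ≥ 15.83   (energy)
  114.5x1 + 121.1x2 + 87.2x3 + 95.1x4 + 66.5x5 ≥ 116.9   (octane-barrels)
  x1, x2, x3, x4, x5 ≥ 0.
At the optimum only ethanol, straight-run naphtha are positive (toluene, FCC naphtha, alkylate = 0). The oxygenate mass and energy requirements are met with equality.
Solving gives x1 = 0.63483, x5 = 2.6438.
Cost = 112.9·0.63483 + 76.85·2.6438 = 274.8483.

$274.85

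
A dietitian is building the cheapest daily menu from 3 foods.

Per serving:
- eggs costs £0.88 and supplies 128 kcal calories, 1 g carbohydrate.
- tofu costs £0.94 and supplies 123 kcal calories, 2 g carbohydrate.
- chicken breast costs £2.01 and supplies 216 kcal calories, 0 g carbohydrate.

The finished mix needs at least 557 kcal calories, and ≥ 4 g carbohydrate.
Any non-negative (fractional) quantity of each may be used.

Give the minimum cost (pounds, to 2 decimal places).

Let x1 = servings of eggs, x2 = servings of tofu, x3 = servings of chicken breast.
min 0.88x1 + 0.94x2 + 2.01x3 subject to:
  128x1 + 123x2 + 216x3 ≥ 557   (calories)
  1x1 + 2x2 ≥ 4   (carbohydrate)
  x1, x2, x3 ≥ 0.
The optimal basis is {eggs}; tofu, chicken breast drop out. The calories requirement is met with equality.
Optimal quantities: eggs = 4.352 servings.
Objective = 0.88·4.352 = 3.8298.

£3.83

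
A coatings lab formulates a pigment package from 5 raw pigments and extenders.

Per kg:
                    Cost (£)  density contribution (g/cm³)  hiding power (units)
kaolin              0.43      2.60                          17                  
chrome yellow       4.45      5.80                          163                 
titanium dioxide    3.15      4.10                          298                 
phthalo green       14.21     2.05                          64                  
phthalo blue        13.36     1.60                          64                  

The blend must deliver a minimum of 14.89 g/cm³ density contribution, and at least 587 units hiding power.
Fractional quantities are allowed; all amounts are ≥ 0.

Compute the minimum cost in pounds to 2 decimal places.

£6.93

Set it up as a linear program. Let x1 = kg of kaolin, x2 = kg of chrome yellow, x3 = kg of titanium dioxide, x4 = kg of phthalo green, x5 = kg of phthalo blue.
min 0.43x1 + 4.45x2 + 3.15x3 + 14.21x4 + 13.36x5 with:
  2.6x1 + 5.8x2 + 4.1x3 + 2.05x4 + 1.6x5 ≥ 14.89   (density contribution)
  17x1 + 163x2 + 298x3 + 64x4 + 64x5 ≥ 587   (hiding power)
  x1, x2, x3, x4, x5 ≥ 0.
The optimal basis is {kaolin, titanium dioxide}; chrome yellow, phthalo green, phthalo blue drop out. The density contribution and hiding power requirements are met with equality.
Solving gives x1 = 2.88, x3 = 1.806.
Cost = 0.43·2.88 + 3.15·1.806 = 6.9273.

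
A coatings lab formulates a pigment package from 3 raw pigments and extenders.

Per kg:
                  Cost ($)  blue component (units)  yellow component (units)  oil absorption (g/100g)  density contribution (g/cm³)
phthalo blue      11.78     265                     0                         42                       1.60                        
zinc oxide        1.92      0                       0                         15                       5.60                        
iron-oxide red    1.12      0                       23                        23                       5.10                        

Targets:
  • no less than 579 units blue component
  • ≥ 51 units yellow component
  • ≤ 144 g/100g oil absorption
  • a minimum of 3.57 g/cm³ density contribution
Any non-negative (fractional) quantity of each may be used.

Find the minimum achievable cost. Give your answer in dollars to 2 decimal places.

$28.22

Set it up as a linear program. Let x1 = kg of phthalo blue, x2 = kg of zinc oxide, x3 = kg of iron-oxide red.
Minimize 11.78x1 + 1.92x2 + 1.12x3 with:
  265x1 ≥ 579   (blue component)
  23x3 ≥ 51   (yellow component)
  42x1 + 15x2 + 23x3 ≤ 144   (oil absorption)
  1.6x1 + 5.6x2 + 5.1x3 ≥ 3.57   (density contribution)
  x1, x2, x3 ≥ 0.
The cheapest feasible vertex uses only phthalo blue, iron-oxide red; zinc oxide is not used. Binding constraints: blue component and yellow component.
Solving gives x1 = 2.185, x3 = 2.217.
Objective = 11.78·2.185 + 1.12·2.217 = 28.2223.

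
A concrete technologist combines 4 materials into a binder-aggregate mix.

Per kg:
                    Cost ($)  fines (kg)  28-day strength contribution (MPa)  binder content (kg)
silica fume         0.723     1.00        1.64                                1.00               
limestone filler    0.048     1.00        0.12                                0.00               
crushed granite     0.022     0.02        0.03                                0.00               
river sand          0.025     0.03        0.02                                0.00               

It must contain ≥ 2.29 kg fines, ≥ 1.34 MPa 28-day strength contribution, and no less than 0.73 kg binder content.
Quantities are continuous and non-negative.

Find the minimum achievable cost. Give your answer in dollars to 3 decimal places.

Let x1 = kg of silica fume, x2 = kg of limestone filler, x3 = kg of crushed granite, x4 = kg of river sand.
min 0.723x1 + 0.048x2 + 0.022x3 + 0.025x4 s.t.:
  1x1 + 1x2 + 0.02x3 + 0.03x4 ≥ 2.29   (fines)
  1.64x1 + 0.12x2 + 0.03x3 + 0.02x4 ≥ 1.34   (28-day strength contribution)
  1x1 ≥ 0.73   (binder content)
  x1, x2, x3, x4 ≥ 0.
The cheapest feasible vertex uses only silica fume, limestone filler; crushed granite, river sand are not used. There the fines and binder content constraints are tight.
That vertex is x1 = 0.73, x2 = 1.56.
Total cost: 0.723·0.73 + 0.048·1.56 = 0.60267.

$0.603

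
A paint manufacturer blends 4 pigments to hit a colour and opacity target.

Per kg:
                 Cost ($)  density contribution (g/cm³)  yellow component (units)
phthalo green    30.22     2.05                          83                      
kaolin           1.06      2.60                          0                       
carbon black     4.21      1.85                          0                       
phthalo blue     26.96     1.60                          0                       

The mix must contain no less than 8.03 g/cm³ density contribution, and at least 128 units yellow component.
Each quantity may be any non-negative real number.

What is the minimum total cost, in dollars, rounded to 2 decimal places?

$48.59

Set it up as a linear program. Let x1 = kg of phthalo green, x2 = kg of kaolin, x3 = kg of carbon black, x4 = kg of phthalo blue.
Minimise 30.22x1 + 1.06x2 + 4.21x3 + 26.96x4 subject to:
  2.05x1 + 2.6x2 + 1.85x3 + 1.6x4 ≥ 8.03   (density contribution)
  83x1 ≥ 128   (yellow component)
  x1, x2, x3, x4 ≥ 0.
The cheapest feasible vertex uses only phthalo green, kaolin; carbon black, phthalo blue are not used. Binding constraints: density contribution and yellow component.
Optimal quantities: phthalo green = 1.5422 kg, kaolin = 1.8725 kg.
Cost = 30.22·1.5422 + 1.06·1.8725 = 48.5901.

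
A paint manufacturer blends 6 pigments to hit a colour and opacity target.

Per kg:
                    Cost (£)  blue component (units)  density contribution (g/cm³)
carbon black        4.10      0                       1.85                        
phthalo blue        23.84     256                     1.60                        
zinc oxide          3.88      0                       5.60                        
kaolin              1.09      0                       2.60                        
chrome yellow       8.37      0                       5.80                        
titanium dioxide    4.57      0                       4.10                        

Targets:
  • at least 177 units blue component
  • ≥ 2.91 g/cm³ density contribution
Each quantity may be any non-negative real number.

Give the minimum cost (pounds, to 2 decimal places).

£17.24

Treat it as an LP. Let x1 = kg of carbon black, x2 = kg of phthalo blue, x3 = kg of zinc oxide, x4 = kg of kaolin, x5 = kg of chrome yellow, x6 = kg of titanium dioxide.
Minimize 4.1x1 + 23.84x2 + 3.88x3 + 1.09x4 + 8.37x5 + 4.57x6 s.t.:
  256x2 ≥ 177   (blue component)
  1.85x1 + 1.6x2 + 5.6x3 + 2.6x4 + 5.8x5 + 4.1x6 ≥ 2.91   (density contribution)
  x1, x2, x3, x4, x5, x6 ≥ 0.
The optimal basis is {phthalo blue, kaolin}; carbon black, zinc oxide, chrome yellow, titanium dioxide drop out. The blue component and density contribution requirements are met with equality.
Optimal quantities: phthalo blue = 0.6914 kg, kaolin = 0.6938 kg.
Total cost: 23.84·0.6914 + 1.09·0.6938 = 17.2392.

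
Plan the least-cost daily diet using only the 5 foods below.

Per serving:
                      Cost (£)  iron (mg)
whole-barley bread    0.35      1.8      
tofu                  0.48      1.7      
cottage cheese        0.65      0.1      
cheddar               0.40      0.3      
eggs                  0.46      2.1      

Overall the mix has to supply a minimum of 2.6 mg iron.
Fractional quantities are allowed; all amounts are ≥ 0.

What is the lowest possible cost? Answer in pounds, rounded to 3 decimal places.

£0.506

Set it up as a linear program. Let x1 = servings of whole-barley bread, x2 = servings of tofu, x3 = servings of cottage cheese, x4 = servings of cheddar, x5 = servings of eggs.
min 0.35x1 + 0.48x2 + 0.65x3 + 0.4x4 + 0.46x5 subject to:
  1.8x1 + 1.7x2 + 0.1x3 + 0.3x4 + 2.1x5 ≥ 2.6   (iron)
  x1, x2, x3, x4, x5 ≥ 0.
The cheapest feasible vertex uses only whole-barley bread; tofu, cottage cheese, cheddar, eggs are not used. Binding constraint: iron.
That vertex is x1 = 1.4444.
Total cost: 0.35·1.4444 = 0.50554.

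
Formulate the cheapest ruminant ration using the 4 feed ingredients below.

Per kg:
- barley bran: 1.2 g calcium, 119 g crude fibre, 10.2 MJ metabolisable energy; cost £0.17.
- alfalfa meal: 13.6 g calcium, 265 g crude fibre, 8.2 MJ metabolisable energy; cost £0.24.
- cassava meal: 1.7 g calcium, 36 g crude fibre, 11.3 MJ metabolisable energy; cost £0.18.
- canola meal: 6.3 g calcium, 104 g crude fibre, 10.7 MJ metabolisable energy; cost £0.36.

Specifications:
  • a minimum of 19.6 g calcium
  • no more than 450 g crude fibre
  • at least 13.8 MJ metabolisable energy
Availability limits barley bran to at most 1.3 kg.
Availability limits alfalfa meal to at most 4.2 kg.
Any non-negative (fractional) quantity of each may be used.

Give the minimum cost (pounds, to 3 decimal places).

Let x1 = kg of barley bran, x2 = kg of alfalfa meal, x3 = kg of cassava meal, x4 = kg of canola meal.
min 0.17x1 + 0.24x2 + 0.18x3 + 0.36x4 subject to:
  1.2x1 + 13.6x2 + 1.7x3 + 6.3x4 ≥ 19.6   (calcium)
  119x1 + 265x2 + 36x3 + 104x4 ≤ 450   (crude fibre)
  10.2x1 + 8.2x2 + 11.3x3 + 10.7x4 ≥ 13.8   (metabolisable energy)
  x1 ≤ 1.3
  x2 ≤ 4.2
  x1, x2, x3, x4 ≥ 0.
The minimum-cost mix takes nothing from barley bran, canola meal — only alfalfa meal, cassava meal. Binding constraints: calcium and metabolisable energy.
Solving gives x2 = 1.417, x3 = 0.1929.
Cost = 0.24·1.417 + 0.18·0.1929 = 0.37480.

£0.375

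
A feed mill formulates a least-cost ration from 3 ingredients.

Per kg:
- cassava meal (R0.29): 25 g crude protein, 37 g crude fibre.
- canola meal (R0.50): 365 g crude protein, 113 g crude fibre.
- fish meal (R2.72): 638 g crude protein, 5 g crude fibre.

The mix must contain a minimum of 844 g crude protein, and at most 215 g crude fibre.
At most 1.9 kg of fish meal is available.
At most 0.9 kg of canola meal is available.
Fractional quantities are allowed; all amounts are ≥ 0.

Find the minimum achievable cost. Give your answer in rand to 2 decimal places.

R2.65

Let x1 = kg of cassava meal, x2 = kg of canola meal, x3 = kg of fish meal.
Minimise 0.29x1 + 0.5x2 + 2.72x3 with:
  25x1 + 365x2 + 638x3 ≥ 844   (crude protein)
  37x1 + 113x2 + 5x3 ≤ 215   (crude fibre)
  x3 ≤ 1.9
  x2 ≤ 0.9
  x1, x2, x3 ≥ 0.
At the optimum only canola meal, fish meal are positive (cassava meal = 0). Binding constraints: crude protein and the canola meal cap.
Optimal quantities: canola meal = 0.9 kg, fish meal = 0.808 kg.
Cost = 0.5·0.9 + 2.72·0.808 = 2.6478.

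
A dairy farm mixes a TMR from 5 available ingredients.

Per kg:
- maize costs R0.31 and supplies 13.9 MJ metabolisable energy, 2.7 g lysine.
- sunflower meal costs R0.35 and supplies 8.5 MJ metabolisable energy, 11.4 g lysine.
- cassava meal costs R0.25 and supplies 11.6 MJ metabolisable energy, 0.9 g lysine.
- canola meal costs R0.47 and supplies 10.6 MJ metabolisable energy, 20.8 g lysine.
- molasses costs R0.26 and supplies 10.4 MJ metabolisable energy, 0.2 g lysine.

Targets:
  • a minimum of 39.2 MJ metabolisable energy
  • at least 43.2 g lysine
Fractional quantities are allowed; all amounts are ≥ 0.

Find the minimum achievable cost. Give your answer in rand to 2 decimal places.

R1.32

Set it up as a linear program. Let x1 = kg of maize, x2 = kg of sunflower meal, x3 = kg of cassava meal, x4 = kg of canola meal, x5 = kg of molasses.
Minimise 0.31x1 + 0.35x2 + 0.25x3 + 0.47x4 + 0.26x5 with:
  13.9x1 + 8.5x2 + 11.6x3 + 10.6x4 + 10.4x5 ≥ 39.2   (metabolisable energy)
  2.7x1 + 11.4x2 + 0.9x3 + 20.8x4 + 0.2x5 ≥ 43.2   (lysine)
  x1, x2, x3, x4, x5 ≥ 0.
At the optimum only maize, canola meal are positive (sunflower meal, cassava meal, molasses = 0). The metabolisable energy and lysine requirements are met with equality.
Optimal quantities: maize = 1.372 kg, canola meal = 1.899 kg.
Total cost: 0.31·1.372 + 0.47·1.899 = 1.3179.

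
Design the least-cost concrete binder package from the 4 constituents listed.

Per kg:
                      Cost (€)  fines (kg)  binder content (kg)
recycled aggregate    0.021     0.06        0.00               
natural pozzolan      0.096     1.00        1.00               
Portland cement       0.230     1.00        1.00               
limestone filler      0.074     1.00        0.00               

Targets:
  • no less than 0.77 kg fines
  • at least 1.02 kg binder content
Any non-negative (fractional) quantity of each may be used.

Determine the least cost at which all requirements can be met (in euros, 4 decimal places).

This is a linear program. Let x1 = kg of recycled aggregate, x2 = kg of natural pozzolan, x3 = kg of Portland cement, x4 = kg of limestone filler.
min 0.021x1 + 0.096x2 + 0.23x3 + 0.074x4 s.t.:
  0.06x1 + 1x2 + 1x3 + 1x4 ≥ 0.77   (fines)
  1x2 + 1x3 ≥ 1.02   (binder content)
  x1, x2, x3, x4 ≥ 0.
The minimum-cost mix takes nothing from recycled aggregate, Portland cement, limestone filler — only natural pozzolan. Binding constraint: binder content.
Solving gives x2 = 1.02.
Cost = 0.096·1.02 = 0.097920.

€0.0979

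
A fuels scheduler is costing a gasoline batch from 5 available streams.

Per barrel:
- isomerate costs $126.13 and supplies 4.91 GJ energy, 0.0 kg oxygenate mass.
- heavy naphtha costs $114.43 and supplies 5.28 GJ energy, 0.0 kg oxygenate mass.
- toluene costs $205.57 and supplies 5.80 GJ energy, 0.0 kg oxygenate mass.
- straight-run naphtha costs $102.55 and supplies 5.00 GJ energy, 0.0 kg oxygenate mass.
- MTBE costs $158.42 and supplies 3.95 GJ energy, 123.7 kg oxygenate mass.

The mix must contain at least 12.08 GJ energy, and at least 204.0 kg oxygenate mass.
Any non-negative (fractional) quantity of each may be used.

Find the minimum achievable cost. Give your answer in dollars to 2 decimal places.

$375.41

Let x1 = barrels of isomerate, x2 = barrels of heavy naphtha, x3 = barrels of toluene, x4 = barrels of straight-run naphtha, x5 = barrels of MTBE.
min 126.13x1 + 114.43x2 + 205.57x3 + 102.55x4 + 158.42x5 with:
  4.91x1 + 5.28x2 + 5.8x3 + 5x4 + 3.95x5 ≥ 12.08   (energy)
  123.7x5 ≥ 204   (oxygenate mass)
  x1, x2, x3, x4, x5 ≥ 0.
The cheapest feasible vertex uses only straight-run naphtha, MTBE; isomerate, heavy naphtha, toluene are not used. The energy and oxygenate mass requirements are met with equality.
Optimal quantities: straight-run naphtha = 1.11317 barrels, MTBE = 1.64915 barrels.
Cost = 102.55·1.11317 + 158.42·1.64915 = 375.4139.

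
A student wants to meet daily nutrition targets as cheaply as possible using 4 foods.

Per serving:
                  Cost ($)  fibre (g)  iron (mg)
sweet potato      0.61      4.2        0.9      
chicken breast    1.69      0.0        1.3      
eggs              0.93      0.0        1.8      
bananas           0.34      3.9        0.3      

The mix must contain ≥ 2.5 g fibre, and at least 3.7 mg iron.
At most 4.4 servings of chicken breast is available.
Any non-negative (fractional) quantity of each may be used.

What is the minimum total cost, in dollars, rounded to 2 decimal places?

Let x1 = servings of sweet potato, x2 = servings of chicken breast, x3 = servings of eggs, x4 = servings of bananas.
Minimise 0.61x1 + 1.69x2 + 0.93x3 + 0.34x4 with:
  4.2x1 + 3.9x4 ≥ 2.5   (fibre)
  0.9x1 + 1.3x2 + 1.8x3 + 0.3x4 ≥ 3.7   (iron)
  x2 ≤ 4.4
  x1, x2, x3, x4 ≥ 0.
The optimal basis is {sweet potato, eggs}; chicken breast, bananas drop out. There the fibre and iron constraints are tight.
So sweet potato = 0.5952 servings, eggs = 1.758 servings.
Objective = 0.61·0.5952 + 0.93·1.758 = 1.9980.

$2.00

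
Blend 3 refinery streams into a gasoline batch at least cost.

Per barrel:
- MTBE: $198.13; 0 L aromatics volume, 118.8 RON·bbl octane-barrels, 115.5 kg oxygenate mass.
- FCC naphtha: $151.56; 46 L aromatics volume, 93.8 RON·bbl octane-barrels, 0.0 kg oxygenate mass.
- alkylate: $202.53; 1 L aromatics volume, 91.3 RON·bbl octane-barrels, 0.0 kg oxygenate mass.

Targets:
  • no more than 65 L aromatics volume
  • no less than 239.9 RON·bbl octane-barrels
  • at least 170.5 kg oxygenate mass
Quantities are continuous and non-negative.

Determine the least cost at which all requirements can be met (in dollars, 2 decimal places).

$396.74

Let x1 = barrels of MTBE, x2 = barrels of FCC naphtha, x3 = barrels of alkylate.
Minimize 198.13x1 + 151.56x2 + 202.53x3 with:
  46x2 + 1x3 ≤ 65   (aromatics volume)
  118.8x1 + 93.8x2 + 91.3x3 ≥ 239.9   (octane-barrels)
  115.5x1 ≥ 170.5   (oxygenate mass)
  x1, x2, x3 ≥ 0.
The minimum-cost mix takes nothing from alkylate — only MTBE, FCC naphtha. The octane-barrels and oxygenate mass requirements are met with equality.
Optimal quantities: MTBE = 1.4762 barrels, FCC naphtha = 0.68794 barrels.
Cost = 198.13·1.4762 + 151.56·0.68794 = 396.7437.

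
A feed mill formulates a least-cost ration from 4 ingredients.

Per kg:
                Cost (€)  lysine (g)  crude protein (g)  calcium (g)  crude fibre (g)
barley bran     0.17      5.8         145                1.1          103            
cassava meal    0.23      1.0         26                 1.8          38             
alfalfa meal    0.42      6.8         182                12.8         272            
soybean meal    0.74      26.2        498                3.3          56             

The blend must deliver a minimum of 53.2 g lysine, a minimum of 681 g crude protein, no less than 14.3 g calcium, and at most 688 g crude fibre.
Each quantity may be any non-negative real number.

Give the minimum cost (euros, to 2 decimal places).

This is a linear program. Let x1 = kg of barley bran, x2 = kg of cassava meal, x3 = kg of alfalfa meal, x4 = kg of soybean meal.
Minimise 0.17x1 + 0.23x2 + 0.42x3 + 0.74x4 s.t.:
  5.8x1 + 1x2 + 6.8x3 + 26.2x4 ≥ 53.2   (lysine)
  145x1 + 26x2 + 182x3 + 498x4 ≥ 681   (crude protein)
  1.1x1 + 1.8x2 + 12.8x3 + 3.3x4 ≥ 14.3   (calcium)
  103x1 + 38x2 + 272x3 + 56x4 ≤ 688   (crude fibre)
  x1, x2, x3, x4 ≥ 0.
The optimal basis is {barley bran, alfalfa meal, soybean meal}; cassava meal drops out. There the lysine, calcium, crude fibre constraints are tight.
So barley bran = 4.967 kg, alfalfa meal = 0.4826 kg, soybean meal = 0.8057 kg.
Objective = 0.17·4.967 + 0.42·0.4826 + 0.74·0.8057 = 1.6433.

€1.64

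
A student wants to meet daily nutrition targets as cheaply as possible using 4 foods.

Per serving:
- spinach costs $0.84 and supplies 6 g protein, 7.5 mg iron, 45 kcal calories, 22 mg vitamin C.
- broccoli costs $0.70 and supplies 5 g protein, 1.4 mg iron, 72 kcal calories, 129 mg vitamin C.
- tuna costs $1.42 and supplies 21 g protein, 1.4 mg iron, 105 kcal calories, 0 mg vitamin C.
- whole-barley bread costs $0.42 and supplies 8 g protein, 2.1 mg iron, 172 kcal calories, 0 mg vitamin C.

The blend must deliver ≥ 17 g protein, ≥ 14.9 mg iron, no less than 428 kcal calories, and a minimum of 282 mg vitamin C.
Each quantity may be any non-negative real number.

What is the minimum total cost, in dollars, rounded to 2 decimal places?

Treat it as an LP. Let x1 = servings of spinach, x2 = servings of broccoli, x3 = servings of tuna, x4 = servings of whole-barley bread.
min 0.84x1 + 0.7x2 + 1.42x3 + 0.42x4 s.t.:
  6x1 + 5x2 + 21x3 + 8x4 ≥ 17   (protein)
  7.5x1 + 1.4x2 + 1.4x3 + 2.1x4 ≥ 14.9   (iron)
  45x1 + 72x2 + 105x3 + 172x4 ≥ 428   (calories)
  22x1 + 129x2 ≥ 282   (vitamin C)
  x1, x2, x3, x4 ≥ 0.
The minimum-cost mix takes nothing from tuna — only spinach, broccoli, whole-barley bread. The iron, calories, vitamin C requirements are met with equality.
So spinach = 1.244 servings, broccoli = 1.974 servings, whole-barley bread = 1.337 servings.
Objective = 0.84·1.244 + 0.7·1.974 + 0.42·1.337 = 2.9883.

$2.99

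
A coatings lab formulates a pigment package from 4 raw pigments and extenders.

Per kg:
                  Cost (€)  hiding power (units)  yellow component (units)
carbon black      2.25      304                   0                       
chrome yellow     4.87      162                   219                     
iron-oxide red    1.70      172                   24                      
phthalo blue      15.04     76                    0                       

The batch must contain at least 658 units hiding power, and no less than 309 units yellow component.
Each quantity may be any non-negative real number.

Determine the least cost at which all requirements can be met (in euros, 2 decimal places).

Let x1 = kg of carbon black, x2 = kg of chrome yellow, x3 = kg of iron-oxide red, x4 = kg of phthalo blue.
Minimize 2.25x1 + 4.87x2 + 1.7x3 + 15.04x4 s.t.:
  304x1 + 162x2 + 172x3 + 76x4 ≥ 658   (hiding power)
  219x2 + 24x3 ≥ 309   (yellow component)
  x1, x2, x3, x4 ≥ 0.
The minimum-cost mix takes nothing from iron-oxide red, phthalo blue — only carbon black, chrome yellow. Binding constraints: hiding power and yellow component.
That vertex is x1 = 1.413, x2 = 1.411.
Objective = 2.25·1.413 + 4.87·1.411 = 10.0508.

€10.05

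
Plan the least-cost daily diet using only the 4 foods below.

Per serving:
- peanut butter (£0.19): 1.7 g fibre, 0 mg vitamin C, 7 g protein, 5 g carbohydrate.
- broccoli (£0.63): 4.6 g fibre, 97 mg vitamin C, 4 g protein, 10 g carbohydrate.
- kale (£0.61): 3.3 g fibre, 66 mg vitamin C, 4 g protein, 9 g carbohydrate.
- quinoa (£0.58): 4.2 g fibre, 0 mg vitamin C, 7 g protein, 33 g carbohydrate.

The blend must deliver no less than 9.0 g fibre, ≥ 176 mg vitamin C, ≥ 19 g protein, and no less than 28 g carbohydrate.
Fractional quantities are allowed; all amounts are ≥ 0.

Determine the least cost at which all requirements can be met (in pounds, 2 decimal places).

Set it up as a linear program. Let x1 = servings of peanut butter, x2 = servings of broccoli, x3 = servings of kale, x4 = servings of quinoa.
min 0.19x1 + 0.63x2 + 0.61x3 + 0.58x4 with:
  1.7x1 + 4.6x2 + 3.3x3 + 4.2x4 ≥ 9   (fibre)
  97x2 + 66x3 ≥ 176   (vitamin C)
  7x1 + 4x2 + 4x3 + 7x4 ≥ 19   (protein)
  5x1 + 10x2 + 9x3 + 33x4 ≥ 28   (carbohydrate)
  x1, x2, x3, x4 ≥ 0.
At the optimum only peanut butter, broccoli, quinoa are positive (kale = 0). The vitamin C, protein, carbohydrate requirements are met with equality.
Solving gives x1 = 1.625, x2 = 1.814, x4 = 0.05244.
Objective = 0.19·1.625 + 0.63·1.814 + 0.58·0.05244 = 1.4820.

£1.48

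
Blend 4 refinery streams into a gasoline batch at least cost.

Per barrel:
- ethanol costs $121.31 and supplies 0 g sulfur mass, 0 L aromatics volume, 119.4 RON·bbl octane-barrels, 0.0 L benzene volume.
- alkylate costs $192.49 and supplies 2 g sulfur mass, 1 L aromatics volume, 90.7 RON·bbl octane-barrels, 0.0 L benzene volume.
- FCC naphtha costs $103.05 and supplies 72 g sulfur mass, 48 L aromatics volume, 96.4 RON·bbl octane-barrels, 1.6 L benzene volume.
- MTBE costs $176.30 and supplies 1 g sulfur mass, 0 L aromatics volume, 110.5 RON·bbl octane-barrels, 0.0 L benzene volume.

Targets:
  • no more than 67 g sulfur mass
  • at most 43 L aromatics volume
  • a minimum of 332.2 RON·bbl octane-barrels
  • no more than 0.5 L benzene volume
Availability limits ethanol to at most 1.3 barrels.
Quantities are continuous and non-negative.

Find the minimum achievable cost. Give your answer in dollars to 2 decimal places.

This is a linear program. Let x1 = barrels of ethanol, x2 = barrels of alkylate, x3 = barrels of FCC naphtha, x4 = barrels of MTBE.
Minimize 121.31x1 + 192.49x2 + 103.05x3 + 176.3x4 s.t.:
  2x2 + 72x3 + 1x4 ≤ 67   (sulfur mass)
  1x2 + 48x3 ≤ 43   (aromatics volume)
  119.4x1 + 90.7x2 + 96.4x3 + 110.5x4 ≥ 332.2   (octane-barrels)
  1.6x3 ≤ 0.5   (benzene volume)
  x1 ≤ 1.3
  x1, x2, x3, x4 ≥ 0.
At the optimum only ethanol, FCC naphtha, MTBE are positive (alkylate = 0). There the octane-barrels, benzene volume, the ethanol cap constraints are tight.
That vertex is x1 = 1.3, x3 = 0.3125, x4 = 1.329.
Objective = 121.31·1.3 + 103.05·0.3125 + 176.3·1.329 = 424.2088.

$424.21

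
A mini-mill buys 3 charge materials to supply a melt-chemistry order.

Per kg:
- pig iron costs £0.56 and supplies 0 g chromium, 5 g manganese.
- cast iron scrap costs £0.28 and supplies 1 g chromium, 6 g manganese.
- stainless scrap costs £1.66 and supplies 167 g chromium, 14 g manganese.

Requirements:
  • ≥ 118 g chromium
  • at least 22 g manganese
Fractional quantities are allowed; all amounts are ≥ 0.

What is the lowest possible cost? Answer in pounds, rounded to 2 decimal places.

£1.73

Let x1 = kg of pig iron, x2 = kg of cast iron scrap, x3 = kg of stainless scrap.
min 0.56x1 + 0.28x2 + 1.66x3 subject to:
  1x2 + 167x3 ≥ 118   (chromium)
  5x1 + 6x2 + 14x3 ≥ 22   (manganese)
  x1, x2, x3 ≥ 0.
The optimal basis is {cast iron scrap, stainless scrap}; pig iron drops out. The chromium and manganese requirements are met with equality.
That vertex is x2 = 2.047, x3 = 0.6943.
Total cost: 0.28·2.047 + 1.66·0.6943 = 1.7257.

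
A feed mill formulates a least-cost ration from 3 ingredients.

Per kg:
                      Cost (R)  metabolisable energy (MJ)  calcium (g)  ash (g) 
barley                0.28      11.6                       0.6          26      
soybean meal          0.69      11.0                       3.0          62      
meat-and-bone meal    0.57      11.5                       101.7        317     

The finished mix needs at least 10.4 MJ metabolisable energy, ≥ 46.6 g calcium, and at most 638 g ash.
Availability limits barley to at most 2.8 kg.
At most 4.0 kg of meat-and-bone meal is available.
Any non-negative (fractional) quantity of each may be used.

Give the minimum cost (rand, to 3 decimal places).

R0.384

Let x1 = kg of barley, x2 = kg of soybean meal, x3 = kg of meat-and-bone meal.
Minimise 0.28x1 + 0.69x2 + 0.57x3 with:
  11.6x1 + 11x2 + 11.5x3 ≥ 10.4   (metabolisable energy)
  0.6x1 + 3x2 + 101.7x3 ≥ 46.6   (calcium)
  26x1 + 62x2 + 317x3 ≤ 638   (ash)
  x1 ≤ 2.8
  x3 ≤ 4
  x1, x2, x3 ≥ 0.
The cheapest feasible vertex uses only barley, meat-and-bone meal; soybean meal is not used. There the metabolisable energy and calcium constraints are tight.
So barley = 0.4449 kg, meat-and-bone meal = 0.4556 kg.
Objective = 0.28·0.4449 + 0.57·0.4556 = 0.38426.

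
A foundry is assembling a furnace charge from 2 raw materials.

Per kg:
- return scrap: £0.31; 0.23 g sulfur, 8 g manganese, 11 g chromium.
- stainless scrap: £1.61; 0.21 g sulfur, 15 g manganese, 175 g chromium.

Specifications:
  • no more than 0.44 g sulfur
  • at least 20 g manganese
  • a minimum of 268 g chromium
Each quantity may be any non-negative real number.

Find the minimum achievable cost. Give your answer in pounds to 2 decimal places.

Treat it as an LP. Let x1 = kg of return scrap, x2 = kg of stainless scrap.
min 0.31x1 + 1.61x2 subject to:
  0.23x1 + 0.21x2 ≤ 0.44   (sulfur)
  8x1 + 15x2 ≥ 20   (manganese)
  11x1 + 175x2 ≥ 268   (chromium)
  x1, x2 ≥ 0.
The cheapest feasible vertex uses only stainless scrap; return scrap is not used. There the chromium constraint is tight.
So stainless scrap = 1.5314 kg.
Cost = 1.61·1.5314 = 2.4656.

£2.47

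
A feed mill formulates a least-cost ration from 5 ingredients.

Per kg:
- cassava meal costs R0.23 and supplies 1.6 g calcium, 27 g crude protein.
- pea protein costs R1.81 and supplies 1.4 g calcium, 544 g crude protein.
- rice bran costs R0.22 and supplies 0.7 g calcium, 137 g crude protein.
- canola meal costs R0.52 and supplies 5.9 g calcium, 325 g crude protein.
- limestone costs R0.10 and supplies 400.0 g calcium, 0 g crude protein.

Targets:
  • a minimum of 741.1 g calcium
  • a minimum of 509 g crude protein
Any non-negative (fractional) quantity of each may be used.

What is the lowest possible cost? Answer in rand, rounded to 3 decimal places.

Treat it as an LP. Let x1 = kg of cassava meal, x2 = kg of pea protein, x3 = kg of rice bran, x4 = kg of canola meal, x5 = kg of limestone.
Minimise 0.23x1 + 1.81x2 + 0.22x3 + 0.52x4 + 0.1x5 subject to:
  1.6x1 + 1.4x2 + 0.7x3 + 5.9x4 + 400x5 ≥ 741.1   (calcium)
  27x1 + 544x2 + 137x3 + 325x4 ≥ 509   (crude protein)
  x1, x2, x3, x4, x5 ≥ 0.
The cheapest feasible vertex uses only canola meal, limestone; cassava meal, pea protein, rice bran are not used. The calcium and crude protein requirements are met with equality.
That vertex is x4 = 1.566, x5 = 1.83.
Hence cost = 0.52·1.566 + 0.1·1.83 = R0.99732.

R0.997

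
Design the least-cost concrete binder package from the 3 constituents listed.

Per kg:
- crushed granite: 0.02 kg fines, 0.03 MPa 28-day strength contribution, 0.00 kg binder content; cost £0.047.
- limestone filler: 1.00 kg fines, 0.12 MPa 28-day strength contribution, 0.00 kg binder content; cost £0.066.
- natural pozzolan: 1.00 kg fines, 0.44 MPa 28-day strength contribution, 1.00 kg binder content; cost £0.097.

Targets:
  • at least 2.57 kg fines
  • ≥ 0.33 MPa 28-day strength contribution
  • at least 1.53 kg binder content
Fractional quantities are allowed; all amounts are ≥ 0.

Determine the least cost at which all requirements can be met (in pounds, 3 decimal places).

Treat it as an LP. Let x1 = kg of crushed granite, x2 = kg of limestone filler, x3 = kg of natural pozzolan.
Minimise 0.047x1 + 0.066x2 + 0.097x3 subject to:
  0.02x1 + 1x2 + 1x3 ≥ 2.57   (fines)
  0.03x1 + 0.12x2 + 0.44x3 ≥ 0.33   (28-day strength contribution)
  1x3 ≥ 1.53   (binder content)
  x1, x2, x3 ≥ 0.
The optimal basis is {limestone filler, natural pozzolan}; crushed granite drops out. There the fines and binder content constraints are tight.
So limestone filler = 1.04 kg, natural pozzolan = 1.53 kg.
Cost = 0.066·1.04 + 0.097·1.53 = 0.21705.

£0.217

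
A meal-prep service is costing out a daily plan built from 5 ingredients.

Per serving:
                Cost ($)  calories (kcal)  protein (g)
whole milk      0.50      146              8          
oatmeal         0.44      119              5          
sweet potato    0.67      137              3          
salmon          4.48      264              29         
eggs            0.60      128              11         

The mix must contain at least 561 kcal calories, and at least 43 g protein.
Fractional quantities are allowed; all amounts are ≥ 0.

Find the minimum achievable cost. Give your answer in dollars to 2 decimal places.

$2.42

Treat it as an LP. Let x1 = servings of whole milk, x2 = servings of oatmeal, x3 = servings of sweet potato, x4 = servings of salmon, x5 = servings of eggs.
Minimize 0.5x1 + 0.44x2 + 0.67x3 + 4.48x4 + 0.6x5 s.t.:
  146x1 + 119x2 + 137x3 + 264x4 + 128x5 ≥ 561   (calories)
  8x1 + 5x2 + 3x3 + 29x4 + 11x5 ≥ 43   (protein)
  x1, x2, x3, x4, x5 ≥ 0.
The cheapest feasible vertex uses only whole milk, eggs; oatmeal, sweet potato, salmon are not used. Binding constraints: calories and protein.
That vertex is x1 = 1.146, x5 = 3.076.
Cost = 0.5·1.146 + 0.6·3.076 = 2.4186.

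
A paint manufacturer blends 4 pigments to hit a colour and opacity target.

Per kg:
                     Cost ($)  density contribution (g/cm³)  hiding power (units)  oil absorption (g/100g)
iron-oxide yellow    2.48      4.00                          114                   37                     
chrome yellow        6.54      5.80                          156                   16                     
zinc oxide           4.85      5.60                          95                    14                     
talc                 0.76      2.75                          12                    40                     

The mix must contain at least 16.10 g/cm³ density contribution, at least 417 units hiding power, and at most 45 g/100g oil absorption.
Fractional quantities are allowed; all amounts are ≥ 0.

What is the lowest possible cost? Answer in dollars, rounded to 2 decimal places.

$17.65

This is a linear program. Let x1 = kg of iron-oxide yellow, x2 = kg of chrome yellow, x3 = kg of zinc oxide, x4 = kg of talc.
Minimize 2.48x1 + 6.54x2 + 4.85x3 + 0.76x4 with:
  4x1 + 5.8x2 + 5.6x3 + 2.75x4 ≥ 16.1   (density contribution)
  114x1 + 156x2 + 95x3 + 12x4 ≥ 417   (hiding power)
  37x1 + 16x2 + 14x3 + 40x4 ≤ 45   (oil absorption)
  x1, x2, x3, x4 ≥ 0.
At the optimum only iron-oxide yellow, chrome yellow, zinc oxide are positive (talc = 0). There the density contribution, hiding power, oil absorption constraints are tight.
Optimal quantities: iron-oxide yellow = 0.038906 kg, chrome yellow = 2.4664 kg, zinc oxide = 0.29277 kg.
Total cost: 2.48·0.038906 + 6.54·2.4664 + 4.85·0.29277 = 17.6467.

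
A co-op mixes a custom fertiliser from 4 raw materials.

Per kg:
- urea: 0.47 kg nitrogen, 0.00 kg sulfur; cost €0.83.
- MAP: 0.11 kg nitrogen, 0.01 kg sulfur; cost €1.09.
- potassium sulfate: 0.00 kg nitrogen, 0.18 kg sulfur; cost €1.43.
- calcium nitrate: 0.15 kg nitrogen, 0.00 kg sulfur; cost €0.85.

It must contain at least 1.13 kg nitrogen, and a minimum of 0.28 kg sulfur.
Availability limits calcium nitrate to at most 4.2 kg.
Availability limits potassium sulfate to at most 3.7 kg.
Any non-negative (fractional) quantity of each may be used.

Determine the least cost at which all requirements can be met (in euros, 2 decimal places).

€4.22

Set it up as a linear program. Let x1 = kg of urea, x2 = kg of MAP, x3 = kg of potassium sulfate, x4 = kg of calcium nitrate.
Minimise 0.83x1 + 1.09x2 + 1.43x3 + 0.85x4 s.t.:
  0.47x1 + 0.11x2 + 0.15x4 ≥ 1.13   (nitrogen)
  0.01x2 + 0.18x3 ≥ 0.28   (sulfur)
  x4 ≤ 4.2
  x3 ≤ 3.7
  x1, x2, x3, x4 ≥ 0.
The optimal basis is {urea, potassium sulfate}; MAP, calcium nitrate drop out. The nitrogen and sulfur requirements are met with equality.
Solving gives x1 = 2.404, x3 = 1.556.
Objective = 0.83·2.404 + 1.43·1.556 = 4.2204.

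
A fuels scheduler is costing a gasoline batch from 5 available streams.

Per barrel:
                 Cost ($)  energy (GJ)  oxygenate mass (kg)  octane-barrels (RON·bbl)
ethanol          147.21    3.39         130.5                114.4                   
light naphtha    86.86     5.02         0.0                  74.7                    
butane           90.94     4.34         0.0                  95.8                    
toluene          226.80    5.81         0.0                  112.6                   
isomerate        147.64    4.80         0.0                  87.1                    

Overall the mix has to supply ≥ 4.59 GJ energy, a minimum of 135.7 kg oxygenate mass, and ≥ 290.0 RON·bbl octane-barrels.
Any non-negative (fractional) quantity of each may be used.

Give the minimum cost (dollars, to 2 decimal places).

Let x1 = barrels of ethanol, x2 = barrels of light naphtha, x3 = barrels of butane, x4 = barrels of toluene, x5 = barrels of isomerate.
Minimize 147.21x1 + 86.86x2 + 90.94x3 + 226.8x4 + 147.64x5 subject to:
  3.39x1 + 5.02x2 + 4.34x3 + 5.81x4 + 4.8x5 ≥ 4.59   (energy)
  130.5x1 ≥ 135.7   (oxygenate mass)
  114.4x1 + 74.7x2 + 95.8x3 + 112.6x4 + 87.1x5 ≥ 290   (octane-barrels)
  x1, x2, x3, x4, x5 ≥ 0.
The minimum-cost mix takes nothing from light naphtha, toluene, isomerate — only ethanol, butane. There the oxygenate mass and octane-barrels constraints are tight.
So ethanol = 1.03985 barrels, butane = 1.7854 barrels.
Cost = 147.21·1.03985 + 90.94·1.7854 = 315.4406.

$315.44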